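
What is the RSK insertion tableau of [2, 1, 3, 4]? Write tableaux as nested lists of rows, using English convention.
Insert 2: appended to row 1. P = [[2]].
Insert 1: 1 bumps 2 from row 1; 2 starts row 2. P = [[1], [2]].
Insert 3: appended to row 1. P = [[1, 3], [2]].
Insert 4: appended to row 1. P = [[1, 3, 4], [2]].

So P = [[1, 3, 4], [2]].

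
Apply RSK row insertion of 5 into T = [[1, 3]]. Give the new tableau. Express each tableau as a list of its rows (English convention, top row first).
[[1, 3, 5]]

5 is larger than every entry of row 1, so it is appended to row 1. The new tableau is [[1, 3, 5]].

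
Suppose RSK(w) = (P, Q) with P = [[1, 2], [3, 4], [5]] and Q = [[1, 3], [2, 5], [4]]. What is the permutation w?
5 3 4 1 2

Reverse the RSK construction: for i from n down to 1, find the cell of Q containing i, remove the entry at that cell from P, and reverse-bump it up through P; the value ejected from row 1 is w(i).

Step i=5: Q has 5 at row 2, column 2; remove 4 from row 2 of P and reverse-bump: 4 enters row 1 and ejects 2. So w(5) = 2. P is now [[1, 4], [3], [5]].
Step i=4: Q has 4 at row 3, column 1; remove 5 from row 3 of P and reverse-bump: 5 enters row 2 and ejects 3; 3 enters row 1 and ejects 1. So w(4) = 1. P is now [[3, 4], [5]].
Step i=3: Q has 3 at row 1, column 2; remove that cell from P, ejecting 4. So w(3) = 4. P is now [[3], [5]].
Step i=2: Q has 2 at row 2, column 1; remove 5 from row 2 of P and reverse-bump: 5 enters row 1 and ejects 3. So w(2) = 3. P is now [[5]].
Step i=1: Q has 1 at row 1, column 1; remove that cell from P, ejecting 5. So w(1) = 5. P is now [].

So w = 5 3 4 1 2.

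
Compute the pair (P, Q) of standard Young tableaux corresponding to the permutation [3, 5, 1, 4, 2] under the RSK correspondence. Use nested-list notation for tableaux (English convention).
P = [[1, 2], [3, 4], [5]], Q = [[1, 2], [3, 4], [5]]

Insert each entry of the permutation into P by Schensted row insertion, recording in Q the position of each new cell.

Insert 3: appended to row 1. P = [[3]], Q = [[1]].
Insert 5: appended to row 1. P = [[3, 5]], Q = [[1, 2]].
Insert 1: 1 bumps 3 from row 1; 3 starts row 2. P = [[1, 5], [3]], Q = [[1, 2], [3]].
Insert 4: 4 bumps 5 from row 1; 5 appends to row 2. P = [[1, 4], [3, 5]], Q = [[1, 2], [3, 4]].
Insert 2: 2 bumps 4 from row 1; 4 bumps 5 from row 2; 5 starts row 3. P = [[1, 2], [3, 4], [5]], Q = [[1, 2], [3, 4], [5]].

So P = [[1, 2], [3, 4], [5]], Q = [[1, 2], [3, 4], [5]].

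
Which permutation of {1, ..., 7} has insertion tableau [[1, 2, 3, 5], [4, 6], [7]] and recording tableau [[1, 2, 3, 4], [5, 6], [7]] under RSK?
Reverse RSK: for i = n, n-1, ..., 1, locate i in Q, remove the corresponding corner cell from P, and reverse-bump its entry up through P; the value ejected from row 1 is w(i).

So w = 1 2 4 7 3 6 5.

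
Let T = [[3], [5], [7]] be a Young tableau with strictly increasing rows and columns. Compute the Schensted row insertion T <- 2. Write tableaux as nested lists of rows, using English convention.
[[2], [3], [5], [7]]

In row 1, 2 replaces 3 (the leftmost entry greater than 2); 3 is bumped to row 2. In row 2, 3 replaces 5 (the leftmost entry greater than 3); 5 is bumped to row 3. In row 3, 5 replaces 7 (the leftmost entry greater than 5); 7 is bumped to row 4. 7 starts a new row 4. The new tableau is [[2], [3], [5], [7]].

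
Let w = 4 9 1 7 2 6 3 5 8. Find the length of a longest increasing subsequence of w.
5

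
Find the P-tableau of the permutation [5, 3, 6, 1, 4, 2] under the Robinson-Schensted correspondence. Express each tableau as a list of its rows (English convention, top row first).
P = [[1, 2], [3, 4], [5, 6]]

Insert 5: appended to row 1. P = [[5]].
Insert 3: 3 bumps 5 from row 1; 5 starts row 2. P = [[3], [5]].
Insert 6: appended to row 1. P = [[3, 6], [5]].
Insert 1: 1 bumps 3 from row 1; 3 bumps 5 from row 2; 5 starts row 3. P = [[1, 6], [3], [5]].
Insert 4: 4 bumps 6 from row 1; 6 appends to row 2. P = [[1, 4], [3, 6], [5]].
Insert 2: 2 bumps 4 from row 1; 4 bumps 6 from row 2; 6 appends to row 3. P = [[1, 2], [3, 4], [5, 6]].

So P = [[1, 2], [3, 4], [5, 6]].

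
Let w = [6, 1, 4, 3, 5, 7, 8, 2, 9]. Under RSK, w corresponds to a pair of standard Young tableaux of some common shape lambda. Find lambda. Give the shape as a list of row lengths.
RSK row insertion gives P = [[1, 2, 5, 7, 8, 9], [3], [4], [6]], which has shape [6, 1, 1, 1].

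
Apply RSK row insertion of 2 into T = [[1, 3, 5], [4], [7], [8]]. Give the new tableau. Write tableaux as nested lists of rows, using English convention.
In row 1, 2 replaces 3 (the leftmost entry greater than 2); 3 is bumped to row 2. In row 2, 3 replaces 4 (the leftmost entry greater than 3); 4 is bumped to row 3. In row 3, 4 replaces 7 (the leftmost entry greater than 4); 7 is bumped to row 4. In row 4, 7 replaces 8 (the leftmost entry greater than 7); 8 is bumped to row 5. 8 starts a new row 5. The new tableau is [[1, 2, 5], [3], [4], [7], [8]].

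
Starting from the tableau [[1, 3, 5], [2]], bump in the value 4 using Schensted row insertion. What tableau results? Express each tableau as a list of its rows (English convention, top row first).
[[1, 3, 4], [2, 5]]

In row 1, 4 replaces 5 (the leftmost entry greater than 4); 5 is bumped to row 2. 5 is appended to row 2. The new tableau is [[1, 3, 4], [2, 5]].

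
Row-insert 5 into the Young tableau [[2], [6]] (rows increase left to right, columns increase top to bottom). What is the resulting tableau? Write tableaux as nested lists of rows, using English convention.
[[2, 5], [6]]

5 is larger than every entry of row 1, so it is appended to row 1. The new tableau is [[2, 5], [6]].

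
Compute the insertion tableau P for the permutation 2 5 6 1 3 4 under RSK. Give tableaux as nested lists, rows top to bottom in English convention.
Insert 2: appended to row 1. P = [[2]].
Insert 5: appended to row 1. P = [[2, 5]].
Insert 6: appended to row 1. P = [[2, 5, 6]].
Insert 1: 1 bumps 2 from row 1; 2 starts row 2. P = [[1, 5, 6], [2]].
Insert 3: 3 bumps 5 from row 1; 5 appends to row 2. P = [[1, 3, 6], [2, 5]].
Insert 4: 4 bumps 6 from row 1; 6 appends to row 2. P = [[1, 3, 4], [2, 5, 6]].

So P = [[1, 3, 4], [2, 5, 6]].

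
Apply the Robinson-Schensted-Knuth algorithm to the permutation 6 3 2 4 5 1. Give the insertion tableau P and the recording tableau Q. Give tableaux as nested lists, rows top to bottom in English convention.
Insert each entry of the permutation into P by Schensted row insertion, recording in Q the position of each new cell.

Insert 6: appended to row 1. P = [[6]].
Insert 3: 3 bumps 6 from row 1; 6 starts row 2. P = [[3], [6]].
Insert 2: 2 bumps 3 from row 1; 3 bumps 6 from row 2; 6 starts row 3. P = [[2], [3], [6]].
Insert 4: appended to row 1. P = [[2, 4], [3], [6]].
Insert 5: appended to row 1. P = [[2, 4, 5], [3], [6]].
Insert 1: 1 bumps 2 from row 1; 2 bumps 3 from row 2; 3 bumps 6 from row 3; 6 starts row 4. P = [[1, 4, 5], [2], [3], [6]].

So P = [[1, 4, 5], [2], [3], [6]], Q = [[1, 4, 5], [2], [3], [6]].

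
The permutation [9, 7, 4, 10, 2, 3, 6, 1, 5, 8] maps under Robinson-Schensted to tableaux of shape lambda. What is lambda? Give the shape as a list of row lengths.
[4, 2, 2, 1, 1]

Row-insert each entry into an empty tableau.

After inserting 9: P = [[9]].
After inserting 7: P = [[7], [9]].
After inserting 4: P = [[4], [7], [9]].
After inserting 10: P = [[4, 10], [7], [9]].
After inserting 2: P = [[2, 10], [4], [7], [9]].
After inserting 3: P = [[2, 3], [4, 10], [7], [9]].
After inserting 6: P = [[2, 3, 6], [4, 10], [7], [9]].
After inserting 1: P = [[1, 3, 6], [2, 10], [4], [7], [9]].
After inserting 5: P = [[1, 3, 5], [2, 6], [4, 10], [7], [9]].
After inserting 8: P = [[1, 3, 5, 8], [2, 6], [4, 10], [7], [9]].

The final insertion tableau P = [[1, 3, 5, 8], [2, 6], [4, 10], [7], [9]] has shape [4, 2, 2, 1, 1].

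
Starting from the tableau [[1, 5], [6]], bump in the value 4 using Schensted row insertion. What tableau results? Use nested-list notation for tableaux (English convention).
In row 1, 4 replaces 5 (the leftmost entry greater than 4); 5 is bumped to row 2. In row 2, 5 replaces 6 (the leftmost entry greater than 5); 6 is bumped to row 3. 6 starts a new row 3. The new tableau is [[1, 4], [5], [6]].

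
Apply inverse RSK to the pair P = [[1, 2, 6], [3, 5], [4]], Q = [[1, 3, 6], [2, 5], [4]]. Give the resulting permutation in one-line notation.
Reverse the RSK construction: for i from n down to 1, find the cell of Q containing i, remove the entry at that cell from P, and reverse-bump it up through P; the value ejected from row 1 is w(i).

Step i=6: Q has 6 at row 1, column 3; remove that cell from P, ejecting 6. So w(6) = 6. P is now [[1, 2], [3, 5], [4]].
Step i=5: Q has 5 at row 2, column 2; remove 5 from row 2 of P and reverse-bump: 5 enters row 1 and ejects 2. So w(5) = 2. P is now [[1, 5], [3], [4]].
Step i=4: Q has 4 at row 3, column 1; remove 4 from row 3 of P and reverse-bump: 4 enters row 2 and ejects 3; 3 enters row 1 and ejects 1. So w(4) = 1. P is now [[3, 5], [4]].
Step i=3: Q has 3 at row 1, column 2; remove that cell from P, ejecting 5. So w(3) = 5. P is now [[3], [4]].
Step i=2: Q has 2 at row 2, column 1; remove 4 from row 2 of P and reverse-bump: 4 enters row 1 and ejects 3. So w(2) = 3. P is now [[4]].
Step i=1: Q has 1 at row 1, column 1; remove that cell from P, ejecting 4. So w(1) = 4. P is now [].

So w = 4 3 5 1 2 6.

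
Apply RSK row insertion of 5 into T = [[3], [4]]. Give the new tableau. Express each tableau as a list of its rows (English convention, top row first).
5 is larger than every entry of row 1, so it is appended to row 1. The new tableau is [[3, 5], [4]].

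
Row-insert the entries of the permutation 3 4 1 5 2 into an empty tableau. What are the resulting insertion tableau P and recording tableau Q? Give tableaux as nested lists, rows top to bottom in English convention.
Insert each entry of the permutation into P by Schensted row insertion, recording in Q the position of each new cell.

Insert 3: appended to row 1. P = [[3]].
Insert 4: appended to row 1. P = [[3, 4]].
Insert 1: 1 bumps 3 from row 1; 3 starts row 2. P = [[1, 4], [3]].
Insert 5: appended to row 1. P = [[1, 4, 5], [3]].
Insert 2: 2 bumps 4 from row 1; 4 appends to row 2. P = [[1, 2, 5], [3, 4]].

So P = [[1, 2, 5], [3, 4]], Q = [[1, 2, 4], [3, 5]].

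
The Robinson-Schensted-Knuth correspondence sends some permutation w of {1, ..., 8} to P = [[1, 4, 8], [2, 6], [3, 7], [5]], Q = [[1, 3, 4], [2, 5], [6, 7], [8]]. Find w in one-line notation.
Reverse the RSK construction: for i from n down to 1, find the cell of Q containing i, remove the entry at that cell from P, and reverse-bump it up through P; the value ejected from row 1 is w(i).

Step i=8: Q has 8 at row 4, column 1; remove 5 from row 4 of P and reverse-bump: 5 enters row 3 and ejects 3; 3 enters row 2 and ejects 2; 2 enters row 1 and ejects 1. So w(8) = 1. P is now [[2, 4, 8], [3, 6], [5, 7]].
Step i=7: Q has 7 at row 3, column 2; remove 7 from row 3 of P and reverse-bump: 7 enters row 2 and ejects 6; 6 enters row 1 and ejects 4. So w(7) = 4. P is now [[2, 6, 8], [3, 7], [5]].
Step i=6: Q has 6 at row 3, column 1; remove 5 from row 3 of P and reverse-bump: 5 enters row 2 and ejects 3; 3 enters row 1 and ejects 2. So w(6) = 2. P is now [[3, 6, 8], [5, 7]].
Step i=5: Q has 5 at row 2, column 2; remove 7 from row 2 of P and reverse-bump: 7 enters row 1 and ejects 6. So w(5) = 6. P is now [[3, 7, 8], [5]].
Step i=4: Q has 4 at row 1, column 3; remove that cell from P, ejecting 8. So w(4) = 8. P is now [[3, 7], [5]].
Step i=3: Q has 3 at row 1, column 2; remove that cell from P, ejecting 7. So w(3) = 7. P is now [[3], [5]].
Step i=2: Q has 2 at row 2, column 1; remove 5 from row 2 of P and reverse-bump: 5 enters row 1 and ejects 3. So w(2) = 3. P is now [[5]].
Step i=1: Q has 1 at row 1, column 1; remove that cell from P, ejecting 5. So w(1) = 5. P is now [].

So w = 5 3 7 8 6 2 4 1.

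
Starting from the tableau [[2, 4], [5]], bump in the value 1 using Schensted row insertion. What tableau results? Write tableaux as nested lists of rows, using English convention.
In row 1, 1 replaces 2 (the leftmost entry greater than 1); 2 is bumped to row 2. In row 2, 2 replaces 5 (the leftmost entry greater than 2); 5 is bumped to row 3. 5 starts a new row 3. The new tableau is [[1, 4], [2], [5]].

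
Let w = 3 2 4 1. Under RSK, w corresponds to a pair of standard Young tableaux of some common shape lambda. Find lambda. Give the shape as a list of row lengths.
[2, 1, 1]

Row-insert each entry into an empty tableau.

After inserting 3: P = [[3]].
After inserting 2: P = [[2], [3]].
After inserting 4: P = [[2, 4], [3]].
After inserting 1: P = [[1, 4], [2], [3]].

The final insertion tableau P = [[1, 4], [2], [3]] has shape [2, 1, 1].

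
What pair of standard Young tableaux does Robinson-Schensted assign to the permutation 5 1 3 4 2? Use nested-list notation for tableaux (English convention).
Insert each entry of the permutation into P by Schensted row insertion, recording in Q the position of each new cell.

Insert 5: appended to row 1. P = [[5]].
Insert 1: 1 bumps 5 from row 1; 5 starts row 2. P = [[1], [5]].
Insert 3: appended to row 1. P = [[1, 3], [5]].
Insert 4: appended to row 1. P = [[1, 3, 4], [5]].
Insert 2: 2 bumps 3 from row 1; 3 bumps 5 from row 2; 5 starts row 3. P = [[1, 2, 4], [3], [5]].

So P = [[1, 2, 4], [3], [5]], Q = [[1, 3, 4], [2], [5]].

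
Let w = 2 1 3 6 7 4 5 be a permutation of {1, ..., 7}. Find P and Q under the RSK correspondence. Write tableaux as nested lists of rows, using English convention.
Insert each entry of the permutation into P by Schensted row insertion, recording in Q the position of each new cell.

Insert 2: appended to row 1. P = [[2]], Q = [[1]].
Insert 1: 1 bumps 2 from row 1; 2 starts row 2. P = [[1], [2]], Q = [[1], [2]].
Insert 3: appended to row 1. P = [[1, 3], [2]], Q = [[1, 3], [2]].
Insert 6: appended to row 1. P = [[1, 3, 6], [2]], Q = [[1, 3, 4], [2]].
Insert 7: appended to row 1. P = [[1, 3, 6, 7], [2]], Q = [[1, 3, 4, 5], [2]].
Insert 4: 4 bumps 6 from row 1; 6 appends to row 2. P = [[1, 3, 4, 7], [2, 6]], Q = [[1, 3, 4, 5], [2, 6]].
Insert 5: 5 bumps 7 from row 1; 7 appends to row 2. P = [[1, 3, 4, 5], [2, 6, 7]], Q = [[1, 3, 4, 5], [2, 6, 7]].

So P = [[1, 3, 4, 5], [2, 6, 7]], Q = [[1, 3, 4, 5], [2, 6, 7]].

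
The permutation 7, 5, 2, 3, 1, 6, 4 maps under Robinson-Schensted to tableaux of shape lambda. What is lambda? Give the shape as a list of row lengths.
[3, 2, 1, 1]

Row-insert each entry into an empty tableau.

After inserting 7: P = [[7]].
After inserting 5: P = [[5], [7]].
After inserting 2: P = [[2], [5], [7]].
After inserting 3: P = [[2, 3], [5], [7]].
After inserting 1: P = [[1, 3], [2], [5], [7]].
After inserting 6: P = [[1, 3, 6], [2], [5], [7]].
After inserting 4: P = [[1, 3, 4], [2, 6], [5], [7]].

The final insertion tableau P = [[1, 3, 4], [2, 6], [5], [7]] has shape [3, 2, 1, 1].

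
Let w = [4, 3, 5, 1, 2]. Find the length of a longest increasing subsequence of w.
2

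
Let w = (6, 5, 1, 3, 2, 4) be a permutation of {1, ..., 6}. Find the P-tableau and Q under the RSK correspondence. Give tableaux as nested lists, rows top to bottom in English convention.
P = [[1, 2, 4], [3], [5], [6]], Q = [[1, 4, 6], [2], [3], [5]]

Insert each entry of the permutation into P by Schensted row insertion, recording in Q the position of each new cell.

Insert 6: appended to row 1. P = [[6]].
Insert 5: 5 bumps 6 from row 1; 6 starts row 2. P = [[5], [6]].
Insert 1: 1 bumps 5 from row 1; 5 bumps 6 from row 2; 6 starts row 3. P = [[1], [5], [6]].
Insert 3: appended to row 1. P = [[1, 3], [5], [6]].
Insert 2: 2 bumps 3 from row 1; 3 bumps 5 from row 2; 5 bumps 6 from row 3; 6 starts row 4. P = [[1, 2], [3], [5], [6]].
Insert 4: appended to row 1. P = [[1, 2, 4], [3], [5], [6]].

So P = [[1, 2, 4], [3], [5], [6]], Q = [[1, 4, 6], [2], [3], [5]].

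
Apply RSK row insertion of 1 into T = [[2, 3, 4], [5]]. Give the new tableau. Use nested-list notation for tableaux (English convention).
In row 1, 1 replaces 2 (the leftmost entry greater than 1); 2 is bumped to row 2. In row 2, 2 replaces 5 (the leftmost entry greater than 2); 5 is bumped to row 3. 5 starts a new row 3. The new tableau is [[1, 3, 4], [2], [5]].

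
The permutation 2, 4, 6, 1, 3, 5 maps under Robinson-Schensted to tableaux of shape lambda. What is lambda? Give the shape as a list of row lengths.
RSK row insertion gives P = [[1, 3, 5], [2, 4, 6]], which has shape [3, 3].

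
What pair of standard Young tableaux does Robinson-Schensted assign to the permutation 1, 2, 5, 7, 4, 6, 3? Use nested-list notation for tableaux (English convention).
Insert each entry of the permutation into P by Schensted row insertion, recording in Q the position of each new cell.

After inserting 1: P = [[1]].
After inserting 2: P = [[1, 2]].
After inserting 5: P = [[1, 2, 5]].
After inserting 7: P = [[1, 2, 5, 7]].
After inserting 4: P = [[1, 2, 4, 7], [5]].
After inserting 6: P = [[1, 2, 4, 6], [5, 7]].
After inserting 3: P = [[1, 2, 3, 6], [4, 7], [5]].

So P = [[1, 2, 3, 6], [4, 7], [5]], Q = [[1, 2, 3, 4], [5, 6], [7]].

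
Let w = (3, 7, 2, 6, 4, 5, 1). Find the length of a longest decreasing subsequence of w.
4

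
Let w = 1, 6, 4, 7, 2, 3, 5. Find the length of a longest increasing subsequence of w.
4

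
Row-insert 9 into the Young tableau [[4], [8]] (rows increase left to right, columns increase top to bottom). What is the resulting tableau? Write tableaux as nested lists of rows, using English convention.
[[4, 9], [8]]

9 is larger than every entry of row 1, so it is appended to row 1. The new tableau is [[4, 9], [8]].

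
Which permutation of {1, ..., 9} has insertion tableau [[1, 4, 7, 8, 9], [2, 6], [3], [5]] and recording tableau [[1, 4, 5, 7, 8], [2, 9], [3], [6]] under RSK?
Reverse the RSK construction: for i from n down to 1, find the cell of Q containing i, remove the entry at that cell from P, and reverse-bump it up through P; the value ejected from row 1 is w(i).

Step i=9: Q has 9 at row 2, column 2; remove 6 from row 2 of P and reverse-bump: 6 enters row 1 and ejects 4. So w(9) = 4. P is now [[1, 6, 7, 8, 9], [2], [3], [5]].
Step i=8: Q has 8 at row 1, column 5; remove that cell from P, ejecting 9. So w(8) = 9. P is now [[1, 6, 7, 8], [2], [3], [5]].
Step i=7: Q has 7 at row 1, column 4; remove that cell from P, ejecting 8. So w(7) = 8. P is now [[1, 6, 7], [2], [3], [5]].
Step i=6: Q has 6 at row 4, column 1; remove 5 from row 4 of P and reverse-bump: 5 enters row 3 and ejects 3; 3 enters row 2 and ejects 2; 2 enters row 1 and ejects 1. So w(6) = 1. P is now [[2, 6, 7], [3], [5]].
Step i=5: Q has 5 at row 1, column 3; remove that cell from P, ejecting 7. So w(5) = 7. P is now [[2, 6], [3], [5]].
Step i=4: Q has 4 at row 1, column 2; remove that cell from P, ejecting 6. So w(4) = 6. P is now [[2], [3], [5]].
Step i=3: Q has 3 at row 3, column 1; remove 5 from row 3 of P and reverse-bump: 5 enters row 2 and ejects 3; 3 enters row 1 and ejects 2. So w(3) = 2. P is now [[3], [5]].
Step i=2: Q has 2 at row 2, column 1; remove 5 from row 2 of P and reverse-bump: 5 enters row 1 and ejects 3. So w(2) = 3. P is now [[5]].
Step i=1: Q has 1 at row 1, column 1; remove that cell from P, ejecting 5. So w(1) = 5. P is now [].

So w = 5 3 2 6 7 1 8 9 4.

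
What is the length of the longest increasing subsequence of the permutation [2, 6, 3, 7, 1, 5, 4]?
3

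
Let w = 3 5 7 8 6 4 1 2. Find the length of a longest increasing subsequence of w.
4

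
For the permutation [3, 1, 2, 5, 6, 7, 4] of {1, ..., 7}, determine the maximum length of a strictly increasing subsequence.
5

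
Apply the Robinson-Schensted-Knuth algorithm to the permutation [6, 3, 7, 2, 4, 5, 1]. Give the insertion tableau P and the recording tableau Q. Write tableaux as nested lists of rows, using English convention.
P = [[1, 4, 5], [2, 7], [3], [6]], Q = [[1, 3, 6], [2, 5], [4], [7]]

Insert each entry of the permutation into P by Schensted row insertion, recording in Q the position of each new cell.

After inserting 6: P = [[6]].
After inserting 3: P = [[3], [6]].
After inserting 7: P = [[3, 7], [6]].
After inserting 2: P = [[2, 7], [3], [6]].
After inserting 4: P = [[2, 4], [3, 7], [6]].
After inserting 5: P = [[2, 4, 5], [3, 7], [6]].
After inserting 1: P = [[1, 4, 5], [2, 7], [3], [6]].

So P = [[1, 4, 5], [2, 7], [3], [6]], Q = [[1, 3, 6], [2, 5], [4], [7]].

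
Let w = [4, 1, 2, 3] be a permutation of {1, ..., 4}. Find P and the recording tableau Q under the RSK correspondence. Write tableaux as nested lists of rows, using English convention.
Insert each entry of the permutation into P by Schensted row insertion, recording in Q the position of each new cell.

Insert 4: appended to row 1. P = [[4]].
Insert 1: 1 bumps 4 from row 1; 4 starts row 2. P = [[1], [4]].
Insert 2: appended to row 1. P = [[1, 2], [4]].
Insert 3: appended to row 1. P = [[1, 2, 3], [4]].

So P = [[1, 2, 3], [4]], Q = [[1, 3, 4], [2]].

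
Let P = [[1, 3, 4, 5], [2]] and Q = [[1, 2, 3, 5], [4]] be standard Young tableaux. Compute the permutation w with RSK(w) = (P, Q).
2 3 4 1 5

Reverse RSK: for i = n, n-1, ..., 1, locate i in Q, remove the corresponding corner cell from P, and reverse-bump its entry up through P; the value ejected from row 1 is w(i).

So w = 2 3 4 1 5.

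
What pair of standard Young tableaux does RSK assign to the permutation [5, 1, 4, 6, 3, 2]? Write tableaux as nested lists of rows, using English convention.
Insert each entry of the permutation into P by Schensted row insertion, recording in Q the position of each new cell.

Insert 5: appended to row 1. P = [[5]].
Insert 1: 1 bumps 5 from row 1; 5 starts row 2. P = [[1], [5]].
Insert 4: appended to row 1. P = [[1, 4], [5]].
Insert 6: appended to row 1. P = [[1, 4, 6], [5]].
Insert 3: 3 bumps 4 from row 1; 4 bumps 5 from row 2; 5 starts row 3. P = [[1, 3, 6], [4], [5]].
Insert 2: 2 bumps 3 from row 1; 3 bumps 4 from row 2; 4 bumps 5 from row 3; 5 starts row 4. P = [[1, 2, 6], [3], [4], [5]].

So P = [[1, 2, 6], [3], [4], [5]], Q = [[1, 3, 4], [2], [5], [6]].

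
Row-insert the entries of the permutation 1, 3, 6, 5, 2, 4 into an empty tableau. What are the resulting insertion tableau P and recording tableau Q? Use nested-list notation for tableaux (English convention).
Insert each entry of the permutation into P by Schensted row insertion, recording in Q the position of each new cell.

Insert 1: appended to row 1. P = [[1]].
Insert 3: appended to row 1. P = [[1, 3]].
Insert 6: appended to row 1. P = [[1, 3, 6]].
Insert 5: 5 bumps 6 from row 1; 6 starts row 2. P = [[1, 3, 5], [6]].
Insert 2: 2 bumps 3 from row 1; 3 bumps 6 from row 2; 6 starts row 3. P = [[1, 2, 5], [3], [6]].
Insert 4: 4 bumps 5 from row 1; 5 appends to row 2. P = [[1, 2, 4], [3, 5], [6]].

So P = [[1, 2, 4], [3, 5], [6]], Q = [[1, 2, 3], [4, 6], [5]].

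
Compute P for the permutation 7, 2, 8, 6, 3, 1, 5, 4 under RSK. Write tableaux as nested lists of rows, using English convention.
P = [[1, 3, 4], [2, 5], [6, 8], [7]]

Insert 7: appended to row 1. P = [[7]].
Insert 2: 2 bumps 7 from row 1; 7 starts row 2. P = [[2], [7]].
Insert 8: appended to row 1. P = [[2, 8], [7]].
Insert 6: 6 bumps 8 from row 1; 8 appends to row 2. P = [[2, 6], [7, 8]].
Insert 3: 3 bumps 6 from row 1; 6 bumps 7 from row 2; 7 starts row 3. P = [[2, 3], [6, 8], [7]].
Insert 1: 1 bumps 2 from row 1; 2 bumps 6 from row 2; 6 bumps 7 from row 3; 7 starts row 4. P = [[1, 3], [2, 8], [6], [7]].
Insert 5: appended to row 1. P = [[1, 3, 5], [2, 8], [6], [7]].
Insert 4: 4 bumps 5 from row 1; 5 bumps 8 from row 2; 8 appends to row 3. P = [[1, 3, 4], [2, 5], [6, 8], [7]].

So P = [[1, 3, 4], [2, 5], [6, 8], [7]].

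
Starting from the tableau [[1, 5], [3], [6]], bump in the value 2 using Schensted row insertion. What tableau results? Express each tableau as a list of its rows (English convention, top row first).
[[1, 2], [3, 5], [6]]

In row 1, 2 replaces 5 (the leftmost entry greater than 2); 5 is bumped to row 2. 5 is appended to row 2. The new tableau is [[1, 2], [3, 5], [6]].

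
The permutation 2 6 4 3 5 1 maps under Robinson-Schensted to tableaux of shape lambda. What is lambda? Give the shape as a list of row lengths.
RSK row insertion gives P = [[1, 3, 5], [2], [4], [6]], which has shape [3, 1, 1, 1].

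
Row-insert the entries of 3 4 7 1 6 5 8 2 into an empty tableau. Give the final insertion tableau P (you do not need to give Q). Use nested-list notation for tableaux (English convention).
After inserting 3: P = [[3]].
After inserting 4: P = [[3, 4]].
After inserting 7: P = [[3, 4, 7]].
After inserting 1: P = [[1, 4, 7], [3]].
After inserting 6: P = [[1, 4, 6], [3, 7]].
After inserting 5: P = [[1, 4, 5], [3, 6], [7]].
After inserting 8: P = [[1, 4, 5, 8], [3, 6], [7]].
After inserting 2: P = [[1, 2, 5, 8], [3, 4], [6], [7]].

So P = [[1, 2, 5, 8], [3, 4], [6], [7]].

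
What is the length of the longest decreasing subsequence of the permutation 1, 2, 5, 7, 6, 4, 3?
4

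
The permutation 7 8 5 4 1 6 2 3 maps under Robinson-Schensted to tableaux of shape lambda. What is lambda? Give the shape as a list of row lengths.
[3, 2, 2, 1]

Row-insert each entry into an empty tableau.

After inserting 7: P = [[7]].
After inserting 8: P = [[7, 8]].
After inserting 5: P = [[5, 8], [7]].
After inserting 4: P = [[4, 8], [5], [7]].
After inserting 1: P = [[1, 8], [4], [5], [7]].
After inserting 6: P = [[1, 6], [4, 8], [5], [7]].
After inserting 2: P = [[1, 2], [4, 6], [5, 8], [7]].
After inserting 3: P = [[1, 2, 3], [4, 6], [5, 8], [7]].

The final insertion tableau P = [[1, 2, 3], [4, 6], [5, 8], [7]] has shape [3, 2, 2, 1].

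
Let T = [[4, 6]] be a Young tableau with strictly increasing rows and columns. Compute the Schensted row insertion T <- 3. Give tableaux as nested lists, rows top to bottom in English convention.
[[3, 6], [4]]

In row 1, 3 replaces 4 (the leftmost entry greater than 3); 4 is bumped to row 2. 4 starts a new row 2. The new tableau is [[3, 6], [4]].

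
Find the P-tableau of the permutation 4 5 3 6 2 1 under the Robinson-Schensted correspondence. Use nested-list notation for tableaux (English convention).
P = [[1, 5, 6], [2], [3], [4]]

Insert 4: appended to row 1. P = [[4]].
Insert 5: appended to row 1. P = [[4, 5]].
Insert 3: 3 bumps 4 from row 1; 4 starts row 2. P = [[3, 5], [4]].
Insert 6: appended to row 1. P = [[3, 5, 6], [4]].
Insert 2: 2 bumps 3 from row 1; 3 bumps 4 from row 2; 4 starts row 3. P = [[2, 5, 6], [3], [4]].
Insert 1: 1 bumps 2 from row 1; 2 bumps 3 from row 2; 3 bumps 4 from row 3; 4 starts row 4. P = [[1, 5, 6], [2], [3], [4]].

So P = [[1, 5, 6], [2], [3], [4]].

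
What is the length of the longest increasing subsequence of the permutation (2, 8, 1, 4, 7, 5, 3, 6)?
4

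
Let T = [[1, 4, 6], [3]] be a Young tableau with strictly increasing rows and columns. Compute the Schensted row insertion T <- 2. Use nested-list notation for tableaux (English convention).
In row 1, 2 replaces 4 (the leftmost entry greater than 2); 4 is bumped to row 2. 4 is appended to row 2. The new tableau is [[1, 2, 6], [3, 4]].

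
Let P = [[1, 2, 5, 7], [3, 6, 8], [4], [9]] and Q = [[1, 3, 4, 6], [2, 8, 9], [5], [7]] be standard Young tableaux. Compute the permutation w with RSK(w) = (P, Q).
Reverse the RSK construction: for i from n down to 1, find the cell of Q containing i, remove the entry at that cell from P, and reverse-bump it up through P; the value ejected from row 1 is w(i).

Step i=9: Q has 9 at row 2, column 3; remove 8 from row 2 of P and reverse-bump: 8 enters row 1 and ejects 7. So w(9) = 7. P is now [[1, 2, 5, 8], [3, 6], [4], [9]].
Step i=8: Q has 8 at row 2, column 2; remove 6 from row 2 of P and reverse-bump: 6 enters row 1 and ejects 5. So w(8) = 5. P is now [[1, 2, 6, 8], [3], [4], [9]].
Step i=7: Q has 7 at row 4, column 1; remove 9 from row 4 of P and reverse-bump: 9 enters row 3 and ejects 4; 4 enters row 2 and ejects 3; 3 enters row 1 and ejects 2. So w(7) = 2. P is now [[1, 3, 6, 8], [4], [9]].
Step i=6: Q has 6 at row 1, column 4; remove that cell from P, ejecting 8. So w(6) = 8. P is now [[1, 3, 6], [4], [9]].
Step i=5: Q has 5 at row 3, column 1; remove 9 from row 3 of P and reverse-bump: 9 enters row 2 and ejects 4; 4 enters row 1 and ejects 3. So w(5) = 3. P is now [[1, 4, 6], [9]].
Step i=4: Q has 4 at row 1, column 3; remove that cell from P, ejecting 6. So w(4) = 6. P is now [[1, 4], [9]].
Step i=3: Q has 3 at row 1, column 2; remove that cell from P, ejecting 4. So w(3) = 4. P is now [[1], [9]].
Step i=2: Q has 2 at row 2, column 1; remove 9 from row 2 of P and reverse-bump: 9 enters row 1 and ejects 1. So w(2) = 1. P is now [[9]].
Step i=1: Q has 1 at row 1, column 1; remove that cell from P, ejecting 9. So w(1) = 9. P is now [].

So w = 9 1 4 6 3 8 2 5 7.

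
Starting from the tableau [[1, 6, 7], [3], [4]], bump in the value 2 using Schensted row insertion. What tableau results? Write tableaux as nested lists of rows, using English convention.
[[1, 2, 7], [3, 6], [4]]

In row 1, 2 replaces 6 (the leftmost entry greater than 2); 6 is bumped to row 2. 6 is appended to row 2. The new tableau is [[1, 2, 7], [3, 6], [4]].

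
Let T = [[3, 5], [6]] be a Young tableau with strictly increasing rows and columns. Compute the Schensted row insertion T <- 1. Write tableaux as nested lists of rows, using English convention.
[[1, 5], [3], [6]]

In row 1, 1 replaces 3 (the leftmost entry greater than 1); 3 is bumped to row 2. In row 2, 3 replaces 6 (the leftmost entry greater than 3); 6 is bumped to row 3. 6 starts a new row 3. The new tableau is [[1, 5], [3], [6]].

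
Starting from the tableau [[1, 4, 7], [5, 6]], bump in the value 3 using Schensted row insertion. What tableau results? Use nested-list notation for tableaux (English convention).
In row 1, 3 replaces 4 (the leftmost entry greater than 3); 4 is bumped to row 2. In row 2, 4 replaces 5 (the leftmost entry greater than 4); 5 is bumped to row 3. 5 starts a new row 3. The new tableau is [[1, 3, 7], [4, 6], [5]].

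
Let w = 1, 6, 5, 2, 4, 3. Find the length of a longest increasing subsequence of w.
3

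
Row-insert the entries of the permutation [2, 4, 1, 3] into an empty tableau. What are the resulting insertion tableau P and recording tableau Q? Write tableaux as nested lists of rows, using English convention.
Insert each entry of the permutation into P by Schensted row insertion, recording in Q the position of each new cell.

Insert 2: appended to row 1. P = [[2]].
Insert 4: appended to row 1. P = [[2, 4]].
Insert 1: 1 bumps 2 from row 1; 2 starts row 2. P = [[1, 4], [2]].
Insert 3: 3 bumps 4 from row 1; 4 appends to row 2. P = [[1, 3], [2, 4]].

So P = [[1, 3], [2, 4]], Q = [[1, 2], [3, 4]].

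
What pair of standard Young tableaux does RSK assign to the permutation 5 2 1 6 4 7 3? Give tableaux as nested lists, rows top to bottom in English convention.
Insert each entry of the permutation into P by Schensted row insertion, recording in Q the position of each new cell.

Insert 5: appended to row 1. P = [[5]].
Insert 2: 2 bumps 5 from row 1; 5 starts row 2. P = [[2], [5]].
Insert 1: 1 bumps 2 from row 1; 2 bumps 5 from row 2; 5 starts row 3. P = [[1], [2], [5]].
Insert 6: appended to row 1. P = [[1, 6], [2], [5]].
Insert 4: 4 bumps 6 from row 1; 6 appends to row 2. P = [[1, 4], [2, 6], [5]].
Insert 7: appended to row 1. P = [[1, 4, 7], [2, 6], [5]].
Insert 3: 3 bumps 4 from row 1; 4 bumps 6 from row 2; 6 appends to row 3. P = [[1, 3, 7], [2, 4], [5, 6]].

So P = [[1, 3, 7], [2, 4], [5, 6]], Q = [[1, 4, 6], [2, 5], [3, 7]].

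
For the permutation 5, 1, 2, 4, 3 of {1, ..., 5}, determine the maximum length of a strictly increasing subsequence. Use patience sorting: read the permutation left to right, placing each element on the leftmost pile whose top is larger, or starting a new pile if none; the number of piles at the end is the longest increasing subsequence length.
3

5: new pile. tops = [5]
1: onto pile 1 (replacing 5). tops = [1]
2: new pile. tops = [1, 2]
4: new pile. tops = [1, 2, 4]
3: onto pile 3 (replacing 4). tops = [1, 2, 3]

3 piles, so the longest increasing subsequence has length 3.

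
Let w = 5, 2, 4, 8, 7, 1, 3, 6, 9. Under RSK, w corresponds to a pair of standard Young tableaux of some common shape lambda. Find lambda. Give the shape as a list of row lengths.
Row-insert each entry into an empty tableau.

After inserting 5: P = [[5]].
After inserting 2: P = [[2], [5]].
After inserting 4: P = [[2, 4], [5]].
After inserting 8: P = [[2, 4, 8], [5]].
After inserting 7: P = [[2, 4, 7], [5, 8]].
After inserting 1: P = [[1, 4, 7], [2, 8], [5]].
After inserting 3: P = [[1, 3, 7], [2, 4], [5, 8]].
After inserting 6: P = [[1, 3, 6], [2, 4, 7], [5, 8]].
After inserting 9: P = [[1, 3, 6, 9], [2, 4, 7], [5, 8]].

The final insertion tableau P = [[1, 3, 6, 9], [2, 4, 7], [5, 8]] has shape [4, 3, 2].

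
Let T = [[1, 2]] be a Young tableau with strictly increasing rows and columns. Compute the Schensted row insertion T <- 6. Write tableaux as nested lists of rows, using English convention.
[[1, 2, 6]]

6 is larger than every entry of row 1, so it is appended to row 1. The new tableau is [[1, 2, 6]].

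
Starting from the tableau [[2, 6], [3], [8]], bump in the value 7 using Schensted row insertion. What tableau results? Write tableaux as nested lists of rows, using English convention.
[[2, 6, 7], [3], [8]]

7 is larger than every entry of row 1, so it is appended to row 1. The new tableau is [[2, 6, 7], [3], [8]].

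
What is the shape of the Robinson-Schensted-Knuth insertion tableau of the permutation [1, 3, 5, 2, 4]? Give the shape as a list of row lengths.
[3, 2]

Row-insert each entry into an empty tableau.

After inserting 1: P = [[1]].
After inserting 3: P = [[1, 3]].
After inserting 5: P = [[1, 3, 5]].
After inserting 2: P = [[1, 2, 5], [3]].
After inserting 4: P = [[1, 2, 4], [3, 5]].

The final insertion tableau P = [[1, 2, 4], [3, 5]] has shape [3, 2].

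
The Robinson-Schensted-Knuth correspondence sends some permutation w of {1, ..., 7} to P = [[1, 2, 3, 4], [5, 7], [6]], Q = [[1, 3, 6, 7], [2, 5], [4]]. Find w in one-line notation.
Reverse the RSK construction: for i from n down to 1, find the cell of Q containing i, remove the entry at that cell from P, and reverse-bump it up through P; the value ejected from row 1 is w(i).

Step i=7: Q has 7 at row 1, column 4; remove that cell from P, ejecting 4. So w(7) = 4. P is now [[1, 2, 3], [5, 7], [6]].
Step i=6: Q has 6 at row 1, column 3; remove that cell from P, ejecting 3. So w(6) = 3. P is now [[1, 2], [5, 7], [6]].
Step i=5: Q has 5 at row 2, column 2; remove 7 from row 2 of P and reverse-bump: 7 enters row 1 and ejects 2. So w(5) = 2. P is now [[1, 7], [5], [6]].
Step i=4: Q has 4 at row 3, column 1; remove 6 from row 3 of P and reverse-bump: 6 enters row 2 and ejects 5; 5 enters row 1 and ejects 1. So w(4) = 1. P is now [[5, 7], [6]].
Step i=3: Q has 3 at row 1, column 2; remove that cell from P, ejecting 7. So w(3) = 7. P is now [[5], [6]].
Step i=2: Q has 2 at row 2, column 1; remove 6 from row 2 of P and reverse-bump: 6 enters row 1 and ejects 5. So w(2) = 5. P is now [[6]].
Step i=1: Q has 1 at row 1, column 1; remove that cell from P, ejecting 6. So w(1) = 6. P is now [].

So w = 6 5 7 1 2 3 4.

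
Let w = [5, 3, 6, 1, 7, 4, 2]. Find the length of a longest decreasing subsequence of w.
3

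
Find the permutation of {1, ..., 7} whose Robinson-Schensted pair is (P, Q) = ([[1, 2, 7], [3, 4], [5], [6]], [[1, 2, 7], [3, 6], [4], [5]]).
3 6 5 4 1 2 7

Reverse RSK: for i = n, n-1, ..., 1, locate i in Q, remove the corresponding corner cell from P, and reverse-bump its entry up through P; the value ejected from row 1 is w(i).

So w = 3 6 5 4 1 2 7.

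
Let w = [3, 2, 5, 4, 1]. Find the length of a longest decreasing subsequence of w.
3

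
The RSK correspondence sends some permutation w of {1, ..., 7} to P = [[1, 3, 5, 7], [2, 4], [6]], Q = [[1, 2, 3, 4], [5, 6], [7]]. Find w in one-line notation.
Reverse the RSK construction: for i from n down to 1, find the cell of Q containing i, remove the entry at that cell from P, and reverse-bump it up through P; the value ejected from row 1 is w(i).

Step i=7: Q has 7 at row 3, column 1; remove 6 from row 3 of P and reverse-bump: 6 enters row 2 and ejects 4; 4 enters row 1 and ejects 3. So w(7) = 3. P is now [[1, 4, 5, 7], [2, 6]].
Step i=6: Q has 6 at row 2, column 2; remove 6 from row 2 of P and reverse-bump: 6 enters row 1 and ejects 5. So w(6) = 5. P is now [[1, 4, 6, 7], [2]].
Step i=5: Q has 5 at row 2, column 1; remove 2 from row 2 of P and reverse-bump: 2 enters row 1 and ejects 1. So w(5) = 1. P is now [[2, 4, 6, 7]].
Step i=4: Q has 4 at row 1, column 4; remove that cell from P, ejecting 7. So w(4) = 7. P is now [[2, 4, 6]].
Step i=3: Q has 3 at row 1, column 3; remove that cell from P, ejecting 6. So w(3) = 6. P is now [[2, 4]].
Step i=2: Q has 2 at row 1, column 2; remove that cell from P, ejecting 4. So w(2) = 4. P is now [[2]].
Step i=1: Q has 1 at row 1, column 1; remove that cell from P, ejecting 2. So w(1) = 2. P is now [].

So w = 2 4 6 7 1 5 3.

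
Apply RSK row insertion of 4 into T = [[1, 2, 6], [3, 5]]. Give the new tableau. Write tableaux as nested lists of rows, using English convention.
[[1, 2, 4], [3, 5, 6]]

In row 1, 4 replaces 6 (the leftmost entry greater than 4); 6 is bumped to row 2. 6 is appended to row 2. The new tableau is [[1, 2, 4], [3, 5, 6]].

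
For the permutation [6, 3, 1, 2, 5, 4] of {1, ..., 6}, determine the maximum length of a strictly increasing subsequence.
3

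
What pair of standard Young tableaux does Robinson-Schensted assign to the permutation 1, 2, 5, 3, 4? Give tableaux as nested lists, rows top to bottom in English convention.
Insert each entry of the permutation into P by Schensted row insertion, recording in Q the position of each new cell.

Insert 1: appended to row 1. P = [[1]], Q = [[1]].
Insert 2: appended to row 1. P = [[1, 2]], Q = [[1, 2]].
Insert 5: appended to row 1. P = [[1, 2, 5]], Q = [[1, 2, 3]].
Insert 3: 3 bumps 5 from row 1; 5 starts row 2. P = [[1, 2, 3], [5]], Q = [[1, 2, 3], [4]].
Insert 4: appended to row 1. P = [[1, 2, 3, 4], [5]], Q = [[1, 2, 3, 5], [4]].

So P = [[1, 2, 3, 4], [5]], Q = [[1, 2, 3, 5], [4]].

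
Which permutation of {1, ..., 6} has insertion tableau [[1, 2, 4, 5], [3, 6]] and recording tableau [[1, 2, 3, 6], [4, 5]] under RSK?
Reverse the RSK construction: for i from n down to 1, find the cell of Q containing i, remove the entry at that cell from P, and reverse-bump it up through P; the value ejected from row 1 is w(i).

Step i=6: Q has 6 at row 1, column 4; remove that cell from P, ejecting 5. So w(6) = 5. P is now [[1, 2, 4], [3, 6]].
Step i=5: Q has 5 at row 2, column 2; remove 6 from row 2 of P and reverse-bump: 6 enters row 1 and ejects 4. So w(5) = 4. P is now [[1, 2, 6], [3]].
Step i=4: Q has 4 at row 2, column 1; remove 3 from row 2 of P and reverse-bump: 3 enters row 1 and ejects 2. So w(4) = 2. P is now [[1, 3, 6]].
Step i=3: Q has 3 at row 1, column 3; remove that cell from P, ejecting 6. So w(3) = 6. P is now [[1, 3]].
Step i=2: Q has 2 at row 1, column 2; remove that cell from P, ejecting 3. So w(2) = 3. P is now [[1]].
Step i=1: Q has 1 at row 1, column 1; remove that cell from P, ejecting 1. So w(1) = 1. P is now [].

So w = 1 3 6 2 4 5.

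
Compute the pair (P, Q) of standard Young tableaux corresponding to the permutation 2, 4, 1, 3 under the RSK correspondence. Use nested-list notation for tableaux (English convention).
P = [[1, 3], [2, 4]], Q = [[1, 2], [3, 4]]

Insert each entry of the permutation into P by Schensted row insertion, recording in Q the position of each new cell.

Insert 2: appended to row 1. P = [[2]].
Insert 4: appended to row 1. P = [[2, 4]].
Insert 1: 1 bumps 2 from row 1; 2 starts row 2. P = [[1, 4], [2]].
Insert 3: 3 bumps 4 from row 1; 4 appends to row 2. P = [[1, 3], [2, 4]].

So P = [[1, 3], [2, 4]], Q = [[1, 2], [3, 4]].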